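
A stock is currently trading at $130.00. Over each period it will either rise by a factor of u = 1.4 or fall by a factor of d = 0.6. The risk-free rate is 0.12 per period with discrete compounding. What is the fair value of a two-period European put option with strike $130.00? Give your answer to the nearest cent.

Risk-neutral probability p = (1 + 0.12 − 0.6)/(1.4 − 0.6) = 0.5200/0.8000 = 0.6500
Terminal stock prices: S_uu = 254.8, S_ud = 109.2, S_dd = 46.8
Terminal payoffs (K − S): max(-124.8, 0) = 0, max(20.8, 0) = 20.8, max(83.2, 0) = 83.2
Node u (S = 182): V_u = 1/1.12·[0.6500·0.0000 + 0.3500·20.8000] = 6.5000
Node d (S = 78): V_d = 1/1.12·[0.6500·20.8000 + 0.3500·83.2000] = 38.0714
Node 0 (S = 130): V_0 = 1/1.12·[0.6500·6.5000 + 0.3500·38.0714] = 15.6696

$15.67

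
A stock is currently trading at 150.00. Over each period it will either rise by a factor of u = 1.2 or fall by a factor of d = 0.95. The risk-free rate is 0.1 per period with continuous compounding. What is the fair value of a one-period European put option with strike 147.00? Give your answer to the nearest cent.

1.54

Risk-neutral probability p = (e^0.1 − 0.95)/(1.2 − 0.95) = 0.1552/0.2500 = 0.6207
Terminal stock prices: S_u = 180, S_d = 142.5
Terminal payoffs (K − S): max(-33, 0) = 0, max(4.5, 0) = 4.5
Node 0 (S = 150): V_0 = e^(−0.1)·[0.6207·0.0000 + 0.3793·4.5000] = 1.5445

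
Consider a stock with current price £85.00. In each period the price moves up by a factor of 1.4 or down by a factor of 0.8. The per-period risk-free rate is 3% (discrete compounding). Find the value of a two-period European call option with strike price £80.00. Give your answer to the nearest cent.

£18.77

Risk-neutral probability p = (1 + 0.03 − 0.8)/(1.4 − 0.8) = 0.2300/0.6000 = 0.3833
Terminal stock prices: S_uu = 166.6, S_ud = 95.2, S_dd = 54.4
Terminal payoffs (S − K): max(86.6, 0) = 86.6, max(15.2, 0) = 15.2, max(-25.6, 0) = 0
Node u (S = 119): V_u = 1/1.03·[0.3833·86.6000 + 0.6167·15.2000] = 41.3301
Node d (S = 68): V_d = 1/1.03·[0.3833·15.2000 + 0.6167·0.0000] = 5.6570
Node 0 (S = 85): V_0 = 1/1.03·[0.3833·41.3301 + 0.6167·5.6570] = 18.7686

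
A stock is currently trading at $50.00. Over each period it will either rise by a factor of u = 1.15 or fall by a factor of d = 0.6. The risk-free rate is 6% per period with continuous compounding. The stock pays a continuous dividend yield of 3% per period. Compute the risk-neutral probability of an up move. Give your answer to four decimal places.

Per-period risk-free factor R = e^0.06 = 1.0618; dividend-adjusted growth = e^(0.06−0.03) = 1.0305.
Risk-neutral probability p = (1.0305 − 0.6)/(1.15 − 0.6) = 0.4305/0.5500 = 0.7826

p = 0.7826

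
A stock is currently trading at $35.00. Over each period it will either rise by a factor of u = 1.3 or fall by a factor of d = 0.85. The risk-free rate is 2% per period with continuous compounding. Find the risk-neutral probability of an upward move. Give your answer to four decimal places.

Risk-neutral probability p = (e^0.02 − 0.85)/(1.3 − 0.85) = 0.1702/0.4500 = 0.3782

p = 0.3782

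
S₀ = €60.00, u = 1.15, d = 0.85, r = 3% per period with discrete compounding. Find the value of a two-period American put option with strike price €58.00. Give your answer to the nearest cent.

€2.72

Risk-neutral probability p = (1 + 0.03 − 0.85)/(1.15 − 0.85) = 0.1800/0.3000 = 0.6000
Terminal stock prices: S_uu = 79.35, S_ud = 58.65, S_dd = 43.35
Terminal payoffs (K − S): max(-21.35, 0) = 0, max(-0.65, 0) = 0, max(14.65, 0) = 14.65
Node u (S = 69): continuation = 1/1.03·[0.6000·0.0000 + 0.4000·0.0000] = 0.0000; exercise value = 0.0000 ≤ continuation, so V_u = 0.0000
Node d (S = 51): continuation = 1/1.03·[0.6000·0.0000 + 0.4000·14.6500] = 5.6893; exercise value = 7.0000 > continuation, so V_d = 7.0000 (exercise)
Node 0 (S = 60): continuation = 1/1.03·[0.6000·0.0000 + 0.4000·7.0000] = 2.7184; exercise value = 0.0000 ≤ continuation, so V_0 = 2.7184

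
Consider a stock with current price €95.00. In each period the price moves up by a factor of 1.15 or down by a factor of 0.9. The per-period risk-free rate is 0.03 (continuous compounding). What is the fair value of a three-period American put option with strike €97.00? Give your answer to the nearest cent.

€6.26

Risk-neutral probability p = (e^0.03 − 0.9)/(1.15 − 0.9) = 0.1305/0.2500 = 0.5218
Terminal stock prices: S_uuu = 144.5, S_uud = 113.1, S_udd = 88.49, S_ddd = 69.26
Terminal payoffs (K − S): max(-47.48, 0) = 0, max(-16.07, 0) = 0, max(8.508, 0) = 8.508, max(27.74, 0) = 27.74
Node uu (S = 125.6): continuation = e^(−0.03)·[0.5218·0.0000 + 0.4782·0.0000] = 0.0000; exercise value = 0.0000 ≤ continuation, so V_uu = 0.0000
Node ud (S = 98.32): continuation = e^(−0.03)·[0.5218·0.0000 + 0.4782·8.5075] = 3.9479; exercise value = 0.0000 ≤ continuation, so V_ud = 3.9479
Node dd (S = 76.95): continuation = e^(−0.03)·[0.5218·8.5075 + 0.4782·27.7450] = 17.1832; exercise value = 20.0500 > continuation, so V_dd = 20.0500 (exercise)
Node u (S = 109.2): continuation = e^(−0.03)·[0.5218·0.0000 + 0.4782·3.9479] = 1.8320; exercise value = 0.0000 ≤ continuation, so V_u = 1.8320
Node d (S = 85.5): continuation = e^(−0.03)·[0.5218·3.9479 + 0.4782·20.0500] = 11.3034; exercise value = 11.5000 > continuation, so V_d = 11.5000 (exercise)
Node 0 (S = 95): continuation = e^(−0.03)·[0.5218·1.8320 + 0.4782·11.5000] = 6.2643; exercise value = 2.0000 ≤ continuation, so V_0 = 6.2643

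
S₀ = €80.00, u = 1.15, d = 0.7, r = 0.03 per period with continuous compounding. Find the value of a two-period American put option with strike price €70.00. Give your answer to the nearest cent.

€4.64

Risk-neutral probability p = (e^0.03 − 0.7)/(1.15 − 0.7) = 0.3305/0.4500 = 0.7343
Terminal stock prices: S_uu = 105.8, S_ud = 64.4, S_dd = 39.2
Terminal payoffs (K − S): max(-35.8, 0) = 0, max(5.6, 0) = 5.6, max(30.8, 0) = 30.8
Node u (S = 92): continuation = e^(−0.03)·[0.7343·0.0000 + 0.2657·5.6000] = 1.4437; exercise value = 0.0000 ≤ continuation, so V_u = 1.4437
Node d (S = 56): continuation = e^(−0.03)·[0.7343·5.6000 + 0.2657·30.8000] = 11.9312; exercise value = 14.0000 > continuation, so V_d = 14.0000 (exercise)
Node 0 (S = 80): continuation = e^(−0.03)·[0.7343·1.4437 + 0.2657·14.0000] = 4.6381; exercise value = 0.0000 ≤ continuation, so V_0 = 4.6381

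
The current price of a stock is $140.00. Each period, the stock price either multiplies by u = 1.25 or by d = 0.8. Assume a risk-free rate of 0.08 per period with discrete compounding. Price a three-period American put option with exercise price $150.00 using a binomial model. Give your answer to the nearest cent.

$15.97

Risk-neutral probability p = (1 + 0.08 − 0.8)/(1.25 − 0.8) = 0.2800/0.4500 = 0.6222
Terminal stock prices: S_uuu = 273.4, S_uud = 175, S_udd = 112, S_ddd = 71.68
Terminal payoffs (K − S): max(-123.4, 0) = 0, max(-25, 0) = 0, max(38, 0) = 38, max(78.32, 0) = 78.32
Node uu (S = 218.8): continuation = 1/1.08·[0.6222·0.0000 + 0.3778·0.0000] = 0.0000; exercise value = 0.0000 ≤ continuation, so V_uu = 0.0000
Node ud (S = 140): continuation = 1/1.08·[0.6222·0.0000 + 0.3778·38.0000] = 13.2922; exercise value = 10.0000 ≤ continuation, so V_ud = 13.2922
Node dd (S = 89.6): continuation = 1/1.08·[0.6222·38.0000 + 0.3778·78.3200] = 49.2889; exercise value = 60.4000 > continuation, so V_dd = 60.4000 (exercise)
Node u (S = 175): continuation = 1/1.08·[0.6222·0.0000 + 0.3778·13.2922] = 4.6495; exercise value = 0.0000 ≤ continuation, so V_u = 4.6495
Node d (S = 112): continuation = 1/1.08·[0.6222·13.2922 + 0.3778·60.4000] = 28.7856; exercise value = 38.0000 > continuation, so V_d = 38.0000 (exercise)
Node 0 (S = 140): continuation = 1/1.08·[0.6222·4.6495 + 0.3778·38.0000] = 15.9709; exercise value = 10.0000 ≤ continuation, so V_0 = 15.9709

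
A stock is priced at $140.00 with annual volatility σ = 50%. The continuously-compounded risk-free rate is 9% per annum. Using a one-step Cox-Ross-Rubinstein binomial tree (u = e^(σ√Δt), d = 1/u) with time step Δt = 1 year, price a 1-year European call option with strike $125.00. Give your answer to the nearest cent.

CRR parameters: u = e^(σ√Δt) = e^(0.5·√1) = 1.6487, d = 1/u = 0.6065
Per-period rate: rΔt = 0.09·1 = 0.09, so R = e^0.09 = 1.0942
Risk-neutral probability p = (e^0.09 − 0.6065)/(1.6487 − 0.6065) = 0.4876/1.0422 = 0.4679
Terminal stock prices: S_u = 230.8, S_d = 84.91
Terminal payoffs (S − K): max(105.8, 0) = 105.8, max(-40.09, 0) = 0
Node 0 (S = 140): V_0 = e^(−0.09)·[0.4679·105.8210 + 0.5321·0.0000] = 45.2523

$45.25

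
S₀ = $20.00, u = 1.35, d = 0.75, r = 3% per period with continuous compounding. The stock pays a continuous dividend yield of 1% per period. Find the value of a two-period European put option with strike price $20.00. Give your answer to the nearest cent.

Per-period risk-free factor R = e^0.03 = 1.0305; dividend-adjusted growth = e^(0.03−0.01) = 1.0202.
Risk-neutral probability p = (1.0202 − 0.75)/(1.35 − 0.75) = 0.2702/0.6000 = 0.4503
Terminal stock prices: S_uu = 36.45, S_ud = 20.25, S_dd = 11.25
Terminal payoffs (K − S): max(-16.45, 0) = 0, max(-0.25, 0) = 0, max(8.75, 0) = 8.75
Node u (S = 27): V_u = e^(−0.03)·[0.4503·0.0000 + 0.5497·0.0000] = 0.0000
Node d (S = 15): V_d = e^(−0.03)·[0.4503·0.0000 + 0.5497·8.7500] = 4.6674
Node 0 (S = 20): V_0 = e^(−0.03)·[0.4503·0.0000 + 0.5497·4.6674] = 2.4897

$2.49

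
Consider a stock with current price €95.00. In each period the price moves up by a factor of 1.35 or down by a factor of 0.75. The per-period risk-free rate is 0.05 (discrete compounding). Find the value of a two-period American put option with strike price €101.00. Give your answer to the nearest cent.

€15.26

Risk-neutral probability p = (1 + 0.05 − 0.75)/(1.35 − 0.75) = 0.3000/0.6000 = 0.5000
Terminal stock prices: S_uu = 173.1, S_ud = 96.19, S_dd = 53.44
Terminal payoffs (K − S): max(-72.14, 0) = 0, max(4.812, 0) = 4.812, max(47.56, 0) = 47.56
Node u (S = 128.2): continuation = 1/1.05·[0.5000·0.0000 + 0.5000·4.8125] = 2.2917; exercise value = 0.0000 ≤ continuation, so V_u = 2.2917
Node d (S = 71.25): continuation = 1/1.05·[0.5000·4.8125 + 0.5000·47.5625] = 24.9405; exercise value = 29.7500 > continuation, so V_d = 29.7500 (exercise)
Node 0 (S = 95): continuation = 1/1.05·[0.5000·2.2917 + 0.5000·29.7500] = 15.2579; exercise value = 6.0000 ≤ continuation, so V_0 = 15.2579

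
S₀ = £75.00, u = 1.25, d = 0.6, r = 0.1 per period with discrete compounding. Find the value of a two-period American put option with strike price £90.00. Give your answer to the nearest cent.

Risk-neutral probability p = (1 + 0.1 − 0.6)/(1.25 − 0.6) = 0.5000/0.6500 = 0.7692
Terminal stock prices: S_uu = 117.2, S_ud = 56.25, S_dd = 27
Terminal payoffs (K − S): max(-27.19, 0) = 0, max(33.75, 0) = 33.75, max(63, 0) = 63
Node u (S = 93.75): continuation = 1/1.1·[0.7692·0.0000 + 0.2308·33.7500] = 7.0804; exercise value = 0.0000 ≤ continuation, so V_u = 7.0804
Node d (S = 45): continuation = 1/1.1·[0.7692·33.7500 + 0.2308·63.0000] = 36.8182; exercise value = 45.0000 > continuation, so V_d = 45.0000 (exercise)
Node 0 (S = 75): continuation = 1/1.1·[0.7692·7.0804 + 0.2308·45.0000] = 14.3919; exercise value = 15.0000 > continuation, so V_0 = 15.0000 (exercise)

£15.00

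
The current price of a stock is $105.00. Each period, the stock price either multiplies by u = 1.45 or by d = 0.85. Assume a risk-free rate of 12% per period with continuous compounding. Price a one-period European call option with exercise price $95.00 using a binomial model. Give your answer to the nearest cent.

$23.48

Risk-neutral probability p = (e^0.12 − 0.85)/(1.45 − 0.85) = 0.2775/0.6000 = 0.4625
Terminal stock prices: S_u = 152.2, S_d = 89.25
Terminal payoffs (S − K): max(57.25, 0) = 57.25, max(-5.75, 0) = 0
Node 0 (S = 105): V_0 = e^(−0.12)·[0.4625·57.2500 + 0.5375·0.0000] = 23.4837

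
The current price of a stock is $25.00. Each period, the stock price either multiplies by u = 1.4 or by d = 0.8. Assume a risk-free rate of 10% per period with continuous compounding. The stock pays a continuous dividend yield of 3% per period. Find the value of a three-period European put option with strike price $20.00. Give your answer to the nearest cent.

Per-period risk-free factor R = e^0.1 = 1.1052; dividend-adjusted growth = e^(0.1−0.03) = 1.0725.
Risk-neutral probability p = (1.0725 − 0.8)/(1.4 − 0.8) = 0.2725/0.6000 = 0.4542
Terminal stock prices: S_uuu = 68.6, S_uud = 39.2, S_udd = 22.4, S_ddd = 12.8
Terminal payoffs (K − S): max(-48.6, 0) = 0, max(-19.2, 0) = 0, max(-2.4, 0) = 0, max(7.2, 0) = 7.2
Node uu (S = 49): V_uu = e^(−0.1)·[0.4542·0.0000 + 0.5458·0.0000] = 0.0000
Node ud (S = 28): V_ud = e^(−0.1)·[0.4542·0.0000 + 0.5458·0.0000] = 0.0000
Node dd (S = 16): V_dd = e^(−0.1)·[0.4542·0.0000 + 0.5458·7.2000] = 3.5559
Node u (S = 35): V_u = e^(−0.1)·[0.4542·0.0000 + 0.5458·0.0000] = 0.0000
Node d (S = 20): V_d = e^(−0.1)·[0.4542·0.0000 + 0.5458·3.5559] = 1.7562
Node 0 (S = 25): V_0 = e^(−0.1)·[0.4542·0.0000 + 0.5458·1.7562] = 0.8673

$0.87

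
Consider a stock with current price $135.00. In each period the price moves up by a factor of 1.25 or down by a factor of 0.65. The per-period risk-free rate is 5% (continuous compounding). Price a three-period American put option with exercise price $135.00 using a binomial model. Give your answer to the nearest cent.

$19.96

Risk-neutral probability p = (e^0.05 − 0.65)/(1.25 − 0.65) = 0.4013/0.6000 = 0.6688
Terminal stock prices: S_uuu = 263.7, S_uud = 137.1, S_udd = 71.3, S_ddd = 37.07
Terminal payoffs (K − S): max(-128.7, 0) = 0, max(-2.109, 0) = 0, max(63.7, 0) = 63.7, max(97.93, 0) = 97.93
Node uu (S = 210.9): continuation = e^(−0.05)·[0.6688·0.0000 + 0.3312·0.0000] = 0.0000; exercise value = 0.0000 ≤ continuation, so V_uu = 0.0000
Node ud (S = 109.7): continuation = e^(−0.05)·[0.6688·0.0000 + 0.3312·63.7031] = 20.0704; exercise value = 25.3125 > continuation, so V_ud = 25.3125 (exercise)
Node dd (S = 57.04): continuation = e^(−0.05)·[0.6688·63.7031 + 0.3312·97.9256] = 71.3785; exercise value = 77.9625 > continuation, so V_dd = 77.9625 (exercise)
Node u (S = 168.8): continuation = e^(−0.05)·[0.6688·0.0000 + 0.3312·25.3125] = 7.9750; exercise value = 0.0000 ≤ continuation, so V_u = 7.9750
Node d (S = 87.75): continuation = e^(−0.05)·[0.6688·25.3125 + 0.3312·77.9625] = 40.6660; exercise value = 47.2500 > continuation, so V_d = 47.2500 (exercise)
Node 0 (S = 135): continuation = e^(−0.05)·[0.6688·7.9750 + 0.3312·47.2500] = 19.9601; exercise value = 0.0000 ≤ continuation, so V_0 = 19.9601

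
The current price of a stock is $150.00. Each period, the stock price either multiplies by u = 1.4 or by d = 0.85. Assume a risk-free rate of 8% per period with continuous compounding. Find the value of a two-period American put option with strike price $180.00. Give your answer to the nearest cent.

$30.00

Risk-neutral probability p = (e^0.08 − 0.85)/(1.4 − 0.85) = 0.2333/0.5500 = 0.4242
Terminal stock prices: S_uu = 294, S_ud = 178.5, S_dd = 108.4
Terminal payoffs (K − S): max(-114, 0) = 0, max(1.5, 0) = 1.5, max(71.63, 0) = 71.63
Node u (S = 210): continuation = e^(−0.08)·[0.4242·0.0000 + 0.5758·1.5000] = 0.7974; exercise value = 0.0000 ≤ continuation, so V_u = 0.7974
Node d (S = 127.5): continuation = e^(−0.08)·[0.4242·1.5000 + 0.5758·71.6250] = 38.6609; exercise value = 52.5000 > continuation, so V_d = 52.5000 (exercise)
Node 0 (S = 150): continuation = e^(−0.08)·[0.4242·0.7974 + 0.5758·52.5000] = 28.2196; exercise value = 30.0000 > continuation, so V_0 = 30.0000 (exercise)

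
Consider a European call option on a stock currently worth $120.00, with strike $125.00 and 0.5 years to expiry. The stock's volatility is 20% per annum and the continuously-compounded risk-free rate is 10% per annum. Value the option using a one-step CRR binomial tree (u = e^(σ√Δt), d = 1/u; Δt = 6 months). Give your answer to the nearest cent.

$8.12

CRR parameters: u = e^(σ√Δt) = e^(0.2·√0.5) = 1.1519, d = 1/u = 0.8681
Per-period rate: rΔt = 0.1·0.5 = 0.05, so R = e^0.05 = 1.0513
Risk-neutral probability p = (e^0.05 − 0.8681)/(1.1519 − 0.8681) = 0.1831/0.2838 = 0.6454
Terminal stock prices: S_u = 138.2, S_d = 104.2
Terminal payoffs (S − K): max(13.23, 0) = 13.23, max(-20.83, 0) = 0
Node 0 (S = 120): V_0 = e^(−0.05)·[0.6454·13.2292 + 0.3546·0.0000] = 8.1213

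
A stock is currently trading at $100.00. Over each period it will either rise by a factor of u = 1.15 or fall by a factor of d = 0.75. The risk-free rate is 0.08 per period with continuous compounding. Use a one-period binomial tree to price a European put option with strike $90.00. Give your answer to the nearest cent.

$2.31

Risk-neutral probability p = (e^0.08 − 0.75)/(1.15 − 0.75) = 0.3333/0.4000 = 0.8332
Terminal stock prices: S_u = 115, S_d = 75
Terminal payoffs (K − S): max(-25, 0) = 0, max(15, 0) = 15
Node 0 (S = 100): V_0 = e^(−0.08)·[0.8332·0.0000 + 0.1668·15.0000] = 2.3094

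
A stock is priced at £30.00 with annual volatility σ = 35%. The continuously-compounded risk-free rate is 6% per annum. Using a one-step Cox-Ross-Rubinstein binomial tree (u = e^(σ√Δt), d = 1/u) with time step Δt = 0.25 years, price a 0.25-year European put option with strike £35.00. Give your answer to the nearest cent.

CRR parameters: u = e^(σ√Δt) = e^(0.35·√0.25) = 1.1912, d = 1/u = 0.8395
Per-period rate: rΔt = 0.06·0.25 = 0.015, so R = e^0.015 = 1.0151
Risk-neutral probability p = (e^0.015 − 0.8395)/(1.1912 − 0.8395) = 0.1757/0.3518 = 0.4993
Terminal stock prices: S_u = 35.74, S_d = 25.18
Terminal payoffs (K − S): max(-0.7374, 0) = 0, max(9.816, 0) = 9.816
Node 0 (S = 30): V_0 = e^(−0.015)·[0.4993·0.0000 + 0.5007·9.8163] = 4.8416

£4.84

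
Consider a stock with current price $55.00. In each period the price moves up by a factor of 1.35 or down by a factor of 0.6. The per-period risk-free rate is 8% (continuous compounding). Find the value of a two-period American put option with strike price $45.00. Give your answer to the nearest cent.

$4.03

Risk-neutral probability p = (e^0.08 − 0.6)/(1.35 − 0.6) = 0.4833/0.7500 = 0.6444
Terminal stock prices: S_uu = 100.2, S_ud = 44.55, S_dd = 19.8
Terminal payoffs (K − S): max(-55.24, 0) = 0, max(0.45, 0) = 0.45, max(25.2, 0) = 25.2
Node u (S = 74.25): continuation = e^(−0.08)·[0.6444·0.0000 + 0.3556·0.4500] = 0.1477; exercise value = 0.0000 ≤ continuation, so V_u = 0.1477
Node d (S = 33): continuation = e^(−0.08)·[0.6444·0.4500 + 0.3556·25.2000] = 8.5402; exercise value = 12.0000 > continuation, so V_d = 12.0000 (exercise)
Node 0 (S = 55): continuation = e^(−0.08)·[0.6444·0.1477 + 0.3556·12.0000] = 4.0272; exercise value = 0.0000 ≤ continuation, so V_0 = 4.0272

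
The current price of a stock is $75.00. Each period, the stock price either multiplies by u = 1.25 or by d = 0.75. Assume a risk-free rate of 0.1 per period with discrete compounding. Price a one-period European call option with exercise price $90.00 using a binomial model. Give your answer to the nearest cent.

Risk-neutral probability p = (1 + 0.1 − 0.75)/(1.25 − 0.75) = 0.3500/0.5000 = 0.7000
Terminal stock prices: S_u = 93.75, S_d = 56.25
Terminal payoffs (S − K): max(3.75, 0) = 3.75, max(-33.75, 0) = 0
Node 0 (S = 75): V_0 = 1/1.1·[0.7000·3.7500 + 0.3000·0.0000] = 2.3864

$2.39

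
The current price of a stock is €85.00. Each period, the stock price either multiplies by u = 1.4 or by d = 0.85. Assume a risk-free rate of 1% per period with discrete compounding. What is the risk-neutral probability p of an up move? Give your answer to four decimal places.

p = 0.2909

Risk-neutral probability p = (1 + 0.01 − 0.85)/(1.4 − 0.85) = 0.1600/0.5500 = 0.2909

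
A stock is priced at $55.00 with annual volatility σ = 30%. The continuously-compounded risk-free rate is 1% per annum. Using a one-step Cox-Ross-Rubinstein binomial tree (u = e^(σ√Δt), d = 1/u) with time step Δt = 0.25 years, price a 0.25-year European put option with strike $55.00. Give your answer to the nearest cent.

$4.04

CRR parameters: u = e^(σ√Δt) = e^(0.3·√0.25) = 1.1618, d = 1/u = 0.8607
Per-period rate: rΔt = 0.01·0.25 = 0.0025, so R = e^0.0025 = 1.0025
Risk-neutral probability p = (e^0.0025 − 0.8607)/(1.1618 − 0.8607) = 0.1418/0.3011 = 0.4709
Terminal stock prices: S_u = 63.9, S_d = 47.34
Terminal payoffs (K − S): max(-8.901, 0) = 0, max(7.661, 0) = 7.661
Node 0 (S = 55): V_0 = e^(−0.0025)·[0.4709·0.0000 + 0.5291·7.6611] = 4.0435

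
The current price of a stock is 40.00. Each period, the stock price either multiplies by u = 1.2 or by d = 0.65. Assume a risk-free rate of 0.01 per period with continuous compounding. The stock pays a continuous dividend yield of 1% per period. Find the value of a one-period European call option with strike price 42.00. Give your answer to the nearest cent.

3.78

Per-period risk-free factor R = e^0.01 = 1.0101; dividend-adjusted growth = e^(0.01−0.01) = 1.0000.
Risk-neutral probability p = (1.0000 − 0.65)/(1.2 − 0.65) = 0.3500/0.5500 = 0.6364
Terminal stock prices: S_u = 48, S_d = 26
Terminal payoffs (S − K): max(6, 0) = 6, max(-16, 0) = 0
Node 0 (S = 40): V_0 = e^(−0.01)·[0.6364·6.0000 + 0.3636·0.0000] = 3.7802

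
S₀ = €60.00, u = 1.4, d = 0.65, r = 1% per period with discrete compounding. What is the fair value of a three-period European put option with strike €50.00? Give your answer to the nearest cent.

Risk-neutral probability p = (1 + 0.01 − 0.65)/(1.4 − 0.65) = 0.3600/0.7500 = 0.4800
Terminal stock prices: S_uuu = 164.6, S_uud = 76.44, S_udd = 35.49, S_ddd = 16.48
Terminal payoffs (K − S): max(-114.6, 0) = 0, max(-26.44, 0) = 0, max(14.51, 0) = 14.51, max(33.52, 0) = 33.52
Node uu (S = 117.6): V_uu = 1/1.01·[0.4800·0.0000 + 0.5200·0.0000] = 0.0000
Node ud (S = 54.6): V_ud = 1/1.01·[0.4800·0.0000 + 0.5200·14.5100] = 7.4705
Node dd (S = 25.35): V_dd = 1/1.01·[0.4800·14.5100 + 0.5200·33.5225] = 24.1550
Node u (S = 84): V_u = 1/1.01·[0.4800·0.0000 + 0.5200·7.4705] = 3.8462
Node d (S = 39): V_d = 1/1.01·[0.4800·7.4705 + 0.5200·24.1550] = 15.9865
Node 0 (S = 60): V_0 = 1/1.01·[0.4800·3.8462 + 0.5200·15.9865] = 10.0586

€10.06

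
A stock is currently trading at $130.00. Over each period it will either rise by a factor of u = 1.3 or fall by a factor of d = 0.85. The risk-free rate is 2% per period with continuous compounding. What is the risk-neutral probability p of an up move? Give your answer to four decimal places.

Risk-neutral probability p = (e^0.02 − 0.85)/(1.3 − 0.85) = 0.1702/0.4500 = 0.3782

p = 0.3782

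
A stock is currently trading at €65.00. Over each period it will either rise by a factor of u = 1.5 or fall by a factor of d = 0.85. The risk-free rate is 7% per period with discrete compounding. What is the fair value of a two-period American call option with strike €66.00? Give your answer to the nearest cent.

€14.63

Risk-neutral probability p = (1 + 0.07 − 0.85)/(1.5 − 0.85) = 0.2200/0.6500 = 0.3385
Terminal stock prices: S_uu = 146.2, S_ud = 82.88, S_dd = 46.96
Terminal payoffs (S − K): max(80.25, 0) = 80.25, max(16.88, 0) = 16.88, max(-19.04, 0) = 0
Node u (S = 97.5): continuation = 1/1.07·[0.3385·80.2500 + 0.6615·16.8750] = 35.8178; exercise value = 31.5000 ≤ continuation, so V_u = 35.8178
Node d (S = 55.25): continuation = 1/1.07·[0.3385·16.8750 + 0.6615·0.0000] = 5.3379; exercise value = 0.0000 ≤ continuation, so V_d = 5.3379
Node 0 (S = 65): continuation = 1/1.07·[0.3385·35.8178 + 0.6615·5.3379] = 14.6300; exercise value = 0.0000 ≤ continuation, so V_0 = 14.6300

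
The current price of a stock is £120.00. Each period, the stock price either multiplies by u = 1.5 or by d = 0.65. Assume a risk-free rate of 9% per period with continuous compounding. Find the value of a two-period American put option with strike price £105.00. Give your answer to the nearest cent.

£11.78

Risk-neutral probability p = (e^0.09 − 0.65)/(1.5 − 0.65) = 0.4442/0.8500 = 0.5226
Terminal stock prices: S_uu = 270, S_ud = 117, S_dd = 50.7
Terminal payoffs (K − S): max(-165, 0) = 0, max(-12, 0) = 0, max(54.3, 0) = 54.3
Node u (S = 180): continuation = e^(−0.09)·[0.5226·0.0000 + 0.4774·0.0000] = 0.0000; exercise value = 0.0000 ≤ continuation, so V_u = 0.0000
Node d (S = 78): continuation = e^(−0.09)·[0.5226·0.0000 + 0.4774·54.3000] = 23.6938; exercise value = 27.0000 > continuation, so V_d = 27.0000 (exercise)
Node 0 (S = 120): continuation = e^(−0.09)·[0.5226·0.0000 + 0.4774·27.0000] = 11.7814; exercise value = 0.0000 ≤ continuation, so V_0 = 11.7814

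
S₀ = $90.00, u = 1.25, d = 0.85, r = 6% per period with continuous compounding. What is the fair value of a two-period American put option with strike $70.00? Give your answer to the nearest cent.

$0.98

Risk-neutral probability p = (e^0.06 − 0.85)/(1.25 − 0.85) = 0.2118/0.4000 = 0.5296
Terminal stock prices: S_uu = 140.6, S_ud = 95.62, S_dd = 65.02
Terminal payoffs (K − S): max(-70.62, 0) = 0, max(-25.62, 0) = 0, max(4.975, 0) = 4.975
Node u (S = 112.5): continuation = e^(−0.06)·[0.5296·0.0000 + 0.4704·0.0000] = 0.0000; exercise value = 0.0000 ≤ continuation, so V_u = 0.0000
Node d (S = 76.5): continuation = e^(−0.06)·[0.5296·0.0000 + 0.4704·4.9750] = 2.2040; exercise value = 0.0000 ≤ continuation, so V_d = 2.2040
Node 0 (S = 90): continuation = e^(−0.06)·[0.5296·0.0000 + 0.4704·2.2040] = 0.9764; exercise value = 0.0000 ≤ continuation, so V_0 = 0.9764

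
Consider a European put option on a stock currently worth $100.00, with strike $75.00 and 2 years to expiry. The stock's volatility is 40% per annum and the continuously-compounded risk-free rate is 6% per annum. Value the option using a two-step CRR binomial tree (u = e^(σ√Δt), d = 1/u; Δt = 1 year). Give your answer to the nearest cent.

$7.31

CRR parameters: u = e^(σ√Δt) = e^(0.4·√1) = 1.4918, d = 1/u = 0.6703
Per-period rate: rΔt = 0.06·1 = 0.06, so R = e^0.06 = 1.0618
Risk-neutral probability p = (e^0.06 − 0.6703)/(1.4918 − 0.6703) = 0.3915/0.8215 = 0.4766
Terminal stock prices: S_uu = 222.6, S_ud = 100, S_dd = 44.93
Terminal payoffs (K − S): max(-147.6, 0) = 0, max(-25, 0) = 0, max(30.07, 0) = 30.07
Node u (S = 149.2): V_u = e^(−0.06)·[0.4766·0.0000 + 0.5234·0.0000] = 0.0000
Node d (S = 67.03): V_d = e^(−0.06)·[0.4766·0.0000 + 0.5234·30.0671] = 14.8211
Node 0 (S = 100): V_0 = e^(−0.06)·[0.4766·0.0000 + 0.5234·14.8211] = 7.3058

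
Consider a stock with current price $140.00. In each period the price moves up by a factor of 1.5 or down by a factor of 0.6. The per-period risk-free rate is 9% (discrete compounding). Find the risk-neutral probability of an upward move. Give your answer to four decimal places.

p = 0.5444

Risk-neutral probability p = (1 + 0.09 − 0.6)/(1.5 − 0.6) = 0.4900/0.9000 = 0.5444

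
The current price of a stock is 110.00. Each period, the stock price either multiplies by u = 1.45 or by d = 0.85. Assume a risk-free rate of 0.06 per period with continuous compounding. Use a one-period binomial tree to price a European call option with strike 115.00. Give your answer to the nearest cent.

Risk-neutral probability p = (e^0.06 − 0.85)/(1.45 − 0.85) = 0.2118/0.6000 = 0.3531
Terminal stock prices: S_u = 159.5, S_d = 93.5
Terminal payoffs (S − K): max(44.5, 0) = 44.5, max(-21.5, 0) = 0
Node 0 (S = 110): V_0 = e^(−0.06)·[0.3531·44.5000 + 0.6469·0.0000] = 14.7963

14.80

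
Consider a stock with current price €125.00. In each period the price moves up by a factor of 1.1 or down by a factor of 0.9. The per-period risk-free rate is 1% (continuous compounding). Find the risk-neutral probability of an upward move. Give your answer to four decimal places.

p = 0.5503

Risk-neutral probability p = (e^0.01 − 0.9)/(1.1 − 0.9) = 0.1101/0.2000 = 0.5503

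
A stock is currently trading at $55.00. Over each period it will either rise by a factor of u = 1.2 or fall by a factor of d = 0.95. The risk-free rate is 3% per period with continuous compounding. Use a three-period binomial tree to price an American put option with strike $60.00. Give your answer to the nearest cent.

$5.16

Risk-neutral probability p = (e^0.03 − 0.95)/(1.2 − 0.95) = 0.0805/0.2500 = 0.3218
Terminal stock prices: S_uuu = 95.04, S_uud = 75.24, S_udd = 59.56, S_ddd = 47.16
Terminal payoffs (K − S): max(-35.04, 0) = 0, max(-15.24, 0) = 0, max(0.435, 0) = 0.435, max(12.84, 0) = 12.84
Node uu (S = 79.2): continuation = e^(−0.03)·[0.3218·0.0000 + 0.6782·0.0000] = 0.0000; exercise value = 0.0000 ≤ continuation, so V_uu = 0.0000
Node ud (S = 62.7): continuation = e^(−0.03)·[0.3218·0.0000 + 0.6782·0.4350] = 0.2863; exercise value = 0.0000 ≤ continuation, so V_ud = 0.2863
Node dd (S = 49.64): continuation = e^(−0.03)·[0.3218·0.4350 + 0.6782·12.8444] = 8.5892; exercise value = 10.3625 > continuation, so V_dd = 10.3625 (exercise)
Node u (S = 66): continuation = e^(−0.03)·[0.3218·0.0000 + 0.6782·0.2863] = 0.1884; exercise value = 0.0000 ≤ continuation, so V_u = 0.1884
Node d (S = 52.25): continuation = e^(−0.03)·[0.3218·0.2863 + 0.6782·10.3625] = 6.9094; exercise value = 7.7500 > continuation, so V_d = 7.7500 (exercise)
Node 0 (S = 55): continuation = e^(−0.03)·[0.3218·0.1884 + 0.6782·7.7500] = 5.1594; exercise value = 5.0000 ≤ continuation, so V_0 = 5.1594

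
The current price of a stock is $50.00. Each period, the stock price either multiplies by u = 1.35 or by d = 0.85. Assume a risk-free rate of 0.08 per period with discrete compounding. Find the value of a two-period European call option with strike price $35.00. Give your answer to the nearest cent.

Risk-neutral probability p = (1 + 0.08 − 0.85)/(1.35 − 0.85) = 0.2300/0.5000 = 0.4600
Terminal stock prices: S_uu = 91.13, S_ud = 57.38, S_dd = 36.12
Terminal payoffs (S − K): max(56.13, 0) = 56.13, max(22.38, 0) = 22.38, max(1.125, 0) = 1.125
Node u (S = 67.5): V_u = 1/1.08·[0.4600·56.1250 + 0.5400·22.3750] = 35.0926
Node d (S = 42.5): V_d = 1/1.08·[0.4600·22.3750 + 0.5400·1.1250] = 10.0926
Node 0 (S = 50): V_0 = 1/1.08·[0.4600·35.0926 + 0.5400·10.0926] = 19.9931

$19.99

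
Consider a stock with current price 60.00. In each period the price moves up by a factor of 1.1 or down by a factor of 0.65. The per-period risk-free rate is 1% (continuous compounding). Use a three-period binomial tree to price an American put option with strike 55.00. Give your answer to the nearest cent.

6.03

Risk-neutral probability p = (e^0.01 − 0.65)/(1.1 − 0.65) = 0.3601/0.4500 = 0.8001
Terminal stock prices: S_uuu = 79.86, S_uud = 47.19, S_udd = 27.89, S_ddd = 16.48
Terminal payoffs (K − S): max(-24.86, 0) = 0, max(7.81, 0) = 7.81, max(27.11, 0) = 27.11, max(38.52, 0) = 38.52
Node uu (S = 72.6): continuation = e^(−0.01)·[0.8001·0.0000 + 0.1999·7.8100] = 1.5456; exercise value = 0.0000 ≤ continuation, so V_uu = 1.5456
Node ud (S = 42.9): continuation = e^(−0.01)·[0.8001·7.8100 + 0.1999·27.1150] = 11.5527; exercise value = 12.1000 > continuation, so V_ud = 12.1000 (exercise)
Node dd (S = 25.35): continuation = e^(−0.01)·[0.8001·27.1150 + 0.1999·38.5225] = 29.1027; exercise value = 29.6500 > continuation, so V_dd = 29.6500 (exercise)
Node u (S = 66): continuation = e^(−0.01)·[0.8001·1.5456 + 0.1999·12.1000] = 3.6189; exercise value = 0.0000 ≤ continuation, so V_u = 3.6189
Node d (S = 39): continuation = e^(−0.01)·[0.8001·12.1000 + 0.1999·29.6500] = 15.4527; exercise value = 16.0000 > continuation, so V_d = 16.0000 (exercise)
Node 0 (S = 60): continuation = e^(−0.01)·[0.8001·3.6189 + 0.1999·16.0000] = 6.0331; exercise value = 0.0000 ≤ continuation, so V_0 = 6.0331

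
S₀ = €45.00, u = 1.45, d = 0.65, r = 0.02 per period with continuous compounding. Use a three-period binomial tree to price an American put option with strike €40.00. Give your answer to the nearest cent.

Risk-neutral probability p = (e^0.02 − 0.65)/(1.45 − 0.65) = 0.3702/0.8000 = 0.4628
Terminal stock prices: S_uuu = 137.2, S_uud = 61.5, S_udd = 27.57, S_ddd = 12.36
Terminal payoffs (K − S): max(-97.19, 0) = 0, max(-21.5, 0) = 0, max(12.43, 0) = 12.43, max(27.64, 0) = 27.64
Node uu (S = 94.61): continuation = e^(−0.02)·[0.4628·0.0000 + 0.5372·0.0000] = 0.0000; exercise value = 0.0000 ≤ continuation, so V_uu = 0.0000
Node ud (S = 42.41): continuation = e^(−0.02)·[0.4628·0.0000 + 0.5372·12.4319] = 6.5468; exercise value = 0.0000 ≤ continuation, so V_ud = 6.5468
Node dd (S = 19.01): continuation = e^(−0.02)·[0.4628·12.4319 + 0.5372·27.6419] = 20.1954; exercise value = 20.9875 > continuation, so V_dd = 20.9875 (exercise)
Node u (S = 65.25): continuation = e^(−0.02)·[0.4628·0.0000 + 0.5372·6.5468] = 3.4476; exercise value = 0.0000 ≤ continuation, so V_u = 3.4476
Node d (S = 29.25): continuation = e^(−0.02)·[0.4628·6.5468 + 0.5372·20.9875] = 14.0218; exercise value = 10.7500 ≤ continuation, so V_d = 14.0218
Node 0 (S = 45): continuation = e^(−0.02)·[0.4628·3.4476 + 0.5372·14.0218] = 8.9478; exercise value = 0.0000 ≤ continuation, so V_0 = 8.9478

€8.95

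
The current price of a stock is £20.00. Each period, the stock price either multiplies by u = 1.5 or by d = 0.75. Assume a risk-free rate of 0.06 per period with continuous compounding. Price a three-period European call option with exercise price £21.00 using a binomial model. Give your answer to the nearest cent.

£6.02

Risk-neutral probability p = (e^0.06 − 0.75)/(1.5 − 0.75) = 0.3118/0.7500 = 0.4158
Terminal stock prices: S_uuu = 67.5, S_uud = 33.75, S_udd = 16.88, S_ddd = 8.438
Terminal payoffs (S − K): max(46.5, 0) = 46.5, max(12.75, 0) = 12.75, max(-4.125, 0) = 0, max(-12.56, 0) = 0
Node uu (S = 45): V_uu = e^(−0.06)·[0.4158·46.5000 + 0.5842·12.7500] = 25.2229
Node ud (S = 22.5): V_ud = e^(−0.06)·[0.4158·12.7500 + 0.5842·0.0000] = 4.9925
Node dd (S = 11.25): V_dd = e^(−0.06)·[0.4158·0.0000 + 0.5842·0.0000] = 0.0000
Node u (S = 30): V_u = e^(−0.06)·[0.4158·25.2229 + 0.5842·4.9925] = 12.6234
Node d (S = 15): V_d = e^(−0.06)·[0.4158·4.9925 + 0.5842·0.0000] = 1.9549
Node 0 (S = 20): V_0 = e^(−0.06)·[0.4158·12.6234 + 0.5842·1.9549] = 6.0185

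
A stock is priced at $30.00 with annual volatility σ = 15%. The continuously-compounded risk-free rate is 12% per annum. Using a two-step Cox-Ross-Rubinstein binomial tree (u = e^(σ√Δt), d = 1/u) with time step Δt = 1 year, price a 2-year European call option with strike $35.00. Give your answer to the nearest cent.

$3.39

CRR parameters: u = e^(σ√Δt) = e^(0.15·√1) = 1.1618, d = 1/u = 0.8607
Per-period rate: rΔt = 0.12·1 = 0.12, so R = e^0.12 = 1.1275
Risk-neutral probability p = (e^0.12 − 0.8607)/(1.1618 − 0.8607) = 0.2668/0.3011 = 0.8860
Terminal stock prices: S_uu = 40.5, S_ud = 30, S_dd = 22.22
Terminal payoffs (S − K): max(5.496, 0) = 5.496, max(-5, 0) = 0, max(-12.78, 0) = 0
Node u (S = 34.86): V_u = e^(−0.12)·[0.8860·5.4958 + 0.1140·0.0000] = 4.3185
Node d (S = 25.82): V_d = e^(−0.12)·[0.8860·0.0000 + 0.1140·0.0000] = 0.0000
Node 0 (S = 30): V_0 = e^(−0.12)·[0.8860·4.3185 + 0.1140·0.0000] = 3.3934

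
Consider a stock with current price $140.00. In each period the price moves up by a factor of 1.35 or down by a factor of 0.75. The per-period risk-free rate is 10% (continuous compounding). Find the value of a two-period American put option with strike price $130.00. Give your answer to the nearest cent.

Risk-neutral probability p = (e^0.1 − 0.75)/(1.35 − 0.75) = 0.3552/0.6000 = 0.5920
Terminal stock prices: S_uu = 255.2, S_ud = 141.8, S_dd = 78.75
Terminal payoffs (K − S): max(-125.2, 0) = 0, max(-11.75, 0) = 0, max(51.25, 0) = 51.25
Node u (S = 189): continuation = e^(−0.1)·[0.5920·0.0000 + 0.4080·0.0000] = 0.0000; exercise value = 0.0000 ≤ continuation, so V_u = 0.0000
Node d (S = 105): continuation = e^(−0.1)·[0.5920·0.0000 + 0.4080·51.2500] = 18.9224; exercise value = 25.0000 > continuation, so V_d = 25.0000 (exercise)
Node 0 (S = 140): continuation = e^(−0.1)·[0.5920·0.0000 + 0.4080·25.0000] = 9.2304; exercise value = 0.0000 ≤ continuation, so V_0 = 9.2304

$9.23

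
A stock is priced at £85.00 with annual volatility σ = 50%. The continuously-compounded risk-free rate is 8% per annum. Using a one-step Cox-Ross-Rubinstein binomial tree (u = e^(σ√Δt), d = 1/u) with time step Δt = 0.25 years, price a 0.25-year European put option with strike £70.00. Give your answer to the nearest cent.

£1.95

CRR parameters: u = e^(σ√Δt) = e^(0.5·√0.25) = 1.2840, d = 1/u = 0.7788
Per-period rate: rΔt = 0.08·0.25 = 0.02, so R = e^0.02 = 1.0202
Risk-neutral probability p = (e^0.02 − 0.7788)/(1.2840 − 0.7788) = 0.2414/0.5052 = 0.4778
Terminal stock prices: S_u = 109.1, S_d = 66.2
Terminal payoffs (K − S): max(-39.14, 0) = 0, max(3.802, 0) = 3.802
Node 0 (S = 85): V_0 = e^(−0.02)·[0.4778·0.0000 + 0.5222·3.8019] = 1.9460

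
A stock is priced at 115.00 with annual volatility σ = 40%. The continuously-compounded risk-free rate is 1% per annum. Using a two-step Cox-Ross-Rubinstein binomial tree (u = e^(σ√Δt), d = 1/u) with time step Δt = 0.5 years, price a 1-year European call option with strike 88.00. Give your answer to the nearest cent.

34.96

CRR parameters: u = e^(σ√Δt) = e^(0.4·√0.5) = 1.3269, d = 1/u = 0.7536
Per-period rate: rΔt = 0.01·0.5 = 0.005, so R = e^0.005 = 1.0050
Risk-neutral probability p = (e^0.005 − 0.7536)/(1.3269 − 0.7536) = 0.2514/0.5733 = 0.4385
Terminal stock prices: S_uu = 202.5, S_ud = 115, S_dd = 65.32
Terminal payoffs (S − K): max(114.5, 0) = 114.5, max(27, 0) = 27, max(-22.68, 0) = 0
Node u (S = 152.6): V_u = e^(−0.005)·[0.4385·114.4752 + 0.5615·27.0000] = 65.0320
Node d (S = 86.67): V_d = e^(−0.005)·[0.4385·27.0000 + 0.5615·0.0000] = 11.7805
Node 0 (S = 115): V_0 = e^(−0.005)·[0.4385·65.0320 + 0.5615·11.7805] = 34.9561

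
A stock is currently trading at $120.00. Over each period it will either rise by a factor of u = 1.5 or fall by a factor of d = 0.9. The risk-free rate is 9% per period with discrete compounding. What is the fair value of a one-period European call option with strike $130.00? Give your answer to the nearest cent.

Risk-neutral probability p = (1 + 0.09 − 0.9)/(1.5 − 0.9) = 0.1900/0.6000 = 0.3167
Terminal stock prices: S_u = 180, S_d = 108
Terminal payoffs (S − K): max(50, 0) = 50, max(-22, 0) = 0
Node 0 (S = 120): V_0 = 1/1.09·[0.3167·50.0000 + 0.6833·0.0000] = 14.5260

$14.53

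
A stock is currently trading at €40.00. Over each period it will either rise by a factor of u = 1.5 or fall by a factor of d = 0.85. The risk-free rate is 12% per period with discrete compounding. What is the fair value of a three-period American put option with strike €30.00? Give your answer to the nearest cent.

€0.77

Risk-neutral probability p = (1 + 0.12 − 0.85)/(1.5 − 0.85) = 0.2700/0.6500 = 0.4154
Terminal stock prices: S_uuu = 135, S_uud = 76.5, S_udd = 43.35, S_ddd = 24.56
Terminal payoffs (K − S): max(-105, 0) = 0, max(-46.5, 0) = 0, max(-13.35, 0) = 0, max(5.435, 0) = 5.435
Node uu (S = 90): continuation = 1/1.12·[0.4154·0.0000 + 0.5846·0.0000] = 0.0000; exercise value = 0.0000 ≤ continuation, so V_uu = 0.0000
Node ud (S = 51): continuation = 1/1.12·[0.4154·0.0000 + 0.5846·0.0000] = 0.0000; exercise value = 0.0000 ≤ continuation, so V_ud = 0.0000
Node dd (S = 28.9): continuation = 1/1.12·[0.4154·0.0000 + 0.5846·5.4350] = 2.8370; exercise value = 1.1000 ≤ continuation, so V_dd = 2.8370
Node u (S = 60): continuation = 1/1.12·[0.4154·0.0000 + 0.5846·0.0000] = 0.0000; exercise value = 0.0000 ≤ continuation, so V_u = 0.0000
Node d (S = 34): continuation = 1/1.12·[0.4154·0.0000 + 0.5846·2.8370] = 1.4808; exercise value = 0.0000 ≤ continuation, so V_d = 1.4808
Node 0 (S = 40): continuation = 1/1.12·[0.4154·0.0000 + 0.5846·1.4808] = 0.7730; exercise value = 0.0000 ≤ continuation, so V_0 = 0.7730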